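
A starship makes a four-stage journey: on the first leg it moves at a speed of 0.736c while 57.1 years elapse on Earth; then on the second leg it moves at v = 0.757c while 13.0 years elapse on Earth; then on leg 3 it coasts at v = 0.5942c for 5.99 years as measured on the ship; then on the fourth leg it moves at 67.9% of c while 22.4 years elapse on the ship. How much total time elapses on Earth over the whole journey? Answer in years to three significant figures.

Leg 1: 57.1 years is already measured on Earth.
Leg 2: 13.0 years is already measured on Earth.
Leg 3: γ = 1/√(1 − 0.5942²) = 1/√0.6469 = 1.243; Δt_3 = 1.243 × 5.99 = 7.447 years.
Leg 4: β = 0.679; γ = 1/√(1 − 0.679²) = 1/√0.5390 = 1.362; Δt_4 = 1.362 × 22.4 = 30.51 years.
Total: 57.10 + 13.00 + 7.447 + 30.51 years.

Δt = 108 years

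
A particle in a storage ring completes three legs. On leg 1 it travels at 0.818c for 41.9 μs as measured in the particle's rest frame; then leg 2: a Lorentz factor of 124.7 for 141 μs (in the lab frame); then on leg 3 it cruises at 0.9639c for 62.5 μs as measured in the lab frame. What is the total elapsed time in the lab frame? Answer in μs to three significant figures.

Leg 1: γ = 1/√(1 − 0.818²) = 1/√0.3309 = 1.738; Δt_1 = 1.738 × 41.9 = 72.84 μs.
Leg 2: 141 μs is already measured in the lab frame.
Leg 3: 62.5 μs is already measured in the lab frame.
Total: 72.84 + 141.0 + 62.50 μs.

Δt = 276 μs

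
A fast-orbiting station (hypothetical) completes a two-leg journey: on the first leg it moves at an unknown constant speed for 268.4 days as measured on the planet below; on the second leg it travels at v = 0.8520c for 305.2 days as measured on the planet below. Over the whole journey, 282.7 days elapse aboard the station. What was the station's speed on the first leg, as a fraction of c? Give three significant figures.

Leg 1: speed unknown; τ_1 = 268.4/γ_1.
Leg 2: γ = 1/√(1 − 0.8520²) = 1/√0.2741 = 1.910; τ_2 = 305.2/1.910 = 159.8 days.
Total proper time: τ_1 + 159.8 = 282.7, so τ_1 = 282.7 − 159.8 = 122.9 days.
γ_1 = 268.4/122.9 = 2.184; β = √(1 − 1/γ²) = √0.7903.

β = 0.889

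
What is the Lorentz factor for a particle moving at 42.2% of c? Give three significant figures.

β = 0.422; γ = 1/√(1 − 0.422²) = 1/√0.8219 = 1.103

γ = 1.10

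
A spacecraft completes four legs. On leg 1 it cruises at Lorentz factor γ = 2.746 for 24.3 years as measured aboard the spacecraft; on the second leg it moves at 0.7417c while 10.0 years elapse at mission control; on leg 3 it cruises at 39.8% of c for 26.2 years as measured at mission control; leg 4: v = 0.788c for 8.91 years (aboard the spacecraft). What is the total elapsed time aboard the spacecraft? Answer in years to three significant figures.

Leg 1: 24.3 years is already measured aboard the spacecraft.
Leg 2: γ = 1/√(1 − 0.7417²) = 1/√0.4499 = 1.491; τ_2 = 10.0/1.491 = 6.707 years.
Leg 3: β = 0.398; γ = 1/√(1 − 0.398²) = 1/√0.8416 = 1.090; τ_3 = 26.2/1.090 = 24.04 years.
Leg 4: 8.91 years is already measured aboard the spacecraft.
Total: 24.30 + 6.707 + 24.04 + 8.910 years.

τ = 64.0 years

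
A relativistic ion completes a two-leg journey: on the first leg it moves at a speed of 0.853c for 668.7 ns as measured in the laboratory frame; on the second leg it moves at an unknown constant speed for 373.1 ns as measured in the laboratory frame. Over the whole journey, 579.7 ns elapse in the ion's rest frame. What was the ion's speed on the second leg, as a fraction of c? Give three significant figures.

β = 0.786

Leg 1: γ = 1/√(1 − 0.853²) = 1/√0.2724 = 1.916; τ_1 = 668.7/1.916 = 349.0 ns.
Leg 2: speed unknown; τ_2 = 373.1/γ_2.
Total proper time: 349.0 + τ_2 = 579.7, so τ_2 = 579.7 − 349.0 = 230.7 ns.
γ_2 = 373.1/230.7 = 1.617; β = √(1 − 1/γ²) = √0.6177.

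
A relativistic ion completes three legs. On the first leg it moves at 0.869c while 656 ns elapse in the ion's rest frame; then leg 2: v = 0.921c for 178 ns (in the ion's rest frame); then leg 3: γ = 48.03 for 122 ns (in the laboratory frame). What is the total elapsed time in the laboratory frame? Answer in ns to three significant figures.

Δt = 1900 ns

Leg 1: γ = 1/√(1 − 0.869²) = 1/√0.2448 = 2.021; Δt_1 = 2.021 × 656 = 1326 ns.
Leg 2: γ = 1/√(1 − 0.921²) = 1/√0.1518 = 2.567; Δt_2 = 2.567 × 178 = 456.9 ns.
Leg 3: 122 ns is already measured in the laboratory frame.
Total: 1326 + 456.9 + 122.0 ns.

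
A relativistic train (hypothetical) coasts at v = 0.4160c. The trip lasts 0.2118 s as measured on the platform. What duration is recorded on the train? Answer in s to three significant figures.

τ = 0.193 s

γ = 1/√(1 − 0.4160²) = 1/√0.8269 = 1.100
The interval measured on the platform is the dilated one; the clock on the train measures the proper time τ = Δt/γ = 0.2118/1.100 s.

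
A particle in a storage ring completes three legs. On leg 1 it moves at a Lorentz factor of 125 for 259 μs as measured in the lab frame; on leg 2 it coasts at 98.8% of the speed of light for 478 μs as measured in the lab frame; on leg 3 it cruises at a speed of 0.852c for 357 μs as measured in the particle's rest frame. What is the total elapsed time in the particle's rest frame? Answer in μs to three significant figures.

Leg 1: γ = 125; τ_1 = 259/125.0 = 2.072 μs.
Leg 2: β = 0.988; γ = 1/√(1 − 0.988²) = 1/√0.02386 = 6.474; τ_2 = 478/6.474 = 73.83 μs.
Leg 3: 357 μs is already measured in the particle's rest frame.
Total: 2.072 + 73.83 + 357.0 μs.

τ = 433 μs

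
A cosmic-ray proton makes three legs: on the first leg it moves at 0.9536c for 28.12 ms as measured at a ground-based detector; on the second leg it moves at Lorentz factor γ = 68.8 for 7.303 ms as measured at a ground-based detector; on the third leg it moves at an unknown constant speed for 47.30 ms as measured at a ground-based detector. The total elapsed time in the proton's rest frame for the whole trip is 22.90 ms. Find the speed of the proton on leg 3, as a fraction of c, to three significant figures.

Leg 1: γ = 1/√(1 − 0.9536²) = 1/√0.09065 = 3.321; τ_1 = 28.12/3.321 = 8.466 ms.
Leg 2: γ = 68.8; τ_2 = 7.303/68.80 = 0.1061 ms.
Leg 3: speed unknown; τ_3 = 47.30/γ_3.
Total proper time: 8.466 + 0.1061 + τ_3 = 22.90, so τ_3 = 22.90 − 8.572 = 14.33 ms.
γ_3 = 47.30/14.33 = 3.301; β = √(1 − 1/γ²) = √0.9082.

β = 0.953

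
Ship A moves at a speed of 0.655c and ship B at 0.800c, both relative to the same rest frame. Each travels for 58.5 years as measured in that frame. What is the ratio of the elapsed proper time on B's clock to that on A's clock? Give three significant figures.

τ_B/τ_A = 0.794

A: γ = 1/√(1 − 0.655²) = 1/√0.5710 = 1.323. B: γ = 1/√(1 − 0.800²) = 5/3 ≈ 1.667.
τ_A/τ_B = γ_B/γ_A = 1.667/1.323 = 1.259, so τ_B/τ_A = 0.7940.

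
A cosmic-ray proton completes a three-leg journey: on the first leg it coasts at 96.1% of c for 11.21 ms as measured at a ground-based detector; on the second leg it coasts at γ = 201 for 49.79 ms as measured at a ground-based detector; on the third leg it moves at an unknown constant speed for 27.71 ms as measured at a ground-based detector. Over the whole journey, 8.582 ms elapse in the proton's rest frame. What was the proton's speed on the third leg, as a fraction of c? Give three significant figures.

β = 0.982

Leg 1: β = 0.961; γ = 1/√(1 − 0.961²) = 1/√0.07648 = 3.616; τ_1 = 11.21/3.616 = 3.100 ms.
Leg 2: γ = 201; τ_2 = 49.79/201.0 = 0.2477 ms.
Leg 3: speed unknown; τ_3 = 27.71/γ_3.
Total proper time: 3.100 + 0.2477 + τ_3 = 8.582, so τ_3 = 8.582 − 3.348 = 5.234 ms.
γ_3 = 27.71/5.234 = 5.294; β = √(1 − 1/γ²) = √0.9643.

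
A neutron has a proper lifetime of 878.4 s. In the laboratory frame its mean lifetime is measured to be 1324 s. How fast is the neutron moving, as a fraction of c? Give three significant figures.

β = 0.748

γ = Δt/τ₀ = 1324/878.4 = 1.507
β = √(1 − 1/γ²) = √(1 − 0.4402) = √0.5598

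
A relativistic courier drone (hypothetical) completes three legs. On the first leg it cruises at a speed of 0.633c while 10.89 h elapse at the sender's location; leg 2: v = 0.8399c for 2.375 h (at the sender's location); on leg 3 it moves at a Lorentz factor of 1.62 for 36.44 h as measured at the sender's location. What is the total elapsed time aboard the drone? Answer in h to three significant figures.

τ = 32.2 h

Leg 1: γ = 1/√(1 − 0.633²) = 1/√0.5993 = 1.292; τ_1 = 10.89/1.292 = 8.431 h.
Leg 2: γ = 1/√(1 − 0.8399²) = 1/√0.2946 = 1.842; τ_2 = 2.375/1.842 = 1.289 h.
Leg 3: γ = 1.62; τ_3 = 36.44/1.620 = 22.49 h.
Total: 8.431 + 1.289 + 22.49 h.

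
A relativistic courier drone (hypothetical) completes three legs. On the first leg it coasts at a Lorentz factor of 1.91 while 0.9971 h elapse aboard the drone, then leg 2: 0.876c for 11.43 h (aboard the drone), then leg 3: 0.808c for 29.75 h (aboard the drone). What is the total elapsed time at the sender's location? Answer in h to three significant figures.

Leg 1: γ = 1.91; Δt_1 = 1.910 × 0.9971 = 1.904 h.
Leg 2: γ = 1/√(1 − 0.876²) = 1/√0.2326 = 2.073; Δt_2 = 2.073 × 11.43 = 23.70 h.
Leg 3: γ = 1/√(1 − 0.808²) = 1/√0.3471 = 1.697; Δt_3 = 1.697 × 29.75 = 50.49 h.
Total: 1.904 + 23.70 + 50.49 h.

Δt = 76.1 h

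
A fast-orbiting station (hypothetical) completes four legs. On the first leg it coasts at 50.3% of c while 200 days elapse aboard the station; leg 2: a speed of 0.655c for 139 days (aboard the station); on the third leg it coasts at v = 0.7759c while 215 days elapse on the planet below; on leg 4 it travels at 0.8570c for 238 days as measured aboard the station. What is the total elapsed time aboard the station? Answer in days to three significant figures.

Leg 1: 200 days is already measured aboard the station.
Leg 2: 139 days is already measured aboard the station.
Leg 3: γ = 1/√(1 − 0.7759²) = 1/√0.3980 = 1.585; τ_3 = 215/1.585 = 135.6 days.
Leg 4: 238 days is already measured aboard the station.
Total: 200.0 + 139.0 + 135.6 + 238.0 days.

τ = 713 days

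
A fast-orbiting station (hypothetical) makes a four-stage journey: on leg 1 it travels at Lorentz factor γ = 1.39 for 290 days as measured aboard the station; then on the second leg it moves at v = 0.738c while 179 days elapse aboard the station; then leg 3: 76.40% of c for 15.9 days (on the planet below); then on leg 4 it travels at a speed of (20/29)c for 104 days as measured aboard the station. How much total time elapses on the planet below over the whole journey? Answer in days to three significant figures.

Δt = 828 days

Leg 1: γ = 1.39; Δt_1 = 1.390 × 290 = 403.1 days.
Leg 2: γ = 1/√(1 − 0.738²) = 1/√0.4554 = 1.482; Δt_2 = 1.482 × 179 = 265.3 days.
Leg 3: 15.9 days is already measured on the planet below.
Leg 4: γ = 1/√(1 − (20/29)²) = 29/21 ≈ 1.381; Δt_4 = 1.381 × 104 = 143.6 days.
Total: 403.1 + 265.3 + 15.90 + 143.6 days.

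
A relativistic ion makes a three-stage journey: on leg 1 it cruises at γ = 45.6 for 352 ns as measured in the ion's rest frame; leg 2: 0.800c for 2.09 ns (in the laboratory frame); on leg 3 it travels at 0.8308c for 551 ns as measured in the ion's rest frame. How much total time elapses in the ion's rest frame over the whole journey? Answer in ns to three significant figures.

Leg 1: 352 ns is already measured in the ion's rest frame.
Leg 2: γ = 1/√(1 − 0.800²) = 5/3 ≈ 1.667; τ_2 = 2.09/1.667 = 1.254 ns.
Leg 3: 551 ns is already measured in the ion's rest frame.
Total: 352.0 + 1.254 + 551.0 ns.

τ = 904 ns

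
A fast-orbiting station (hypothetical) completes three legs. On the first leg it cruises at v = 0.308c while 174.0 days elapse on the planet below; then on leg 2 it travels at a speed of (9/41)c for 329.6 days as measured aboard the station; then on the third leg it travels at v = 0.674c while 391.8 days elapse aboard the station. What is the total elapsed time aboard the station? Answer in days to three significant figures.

Leg 1: γ = 1/√(1 − 0.308²) = 1/√0.9051 = 1.051; τ_1 = 174.0/1.051 = 165.5 days.
Leg 2: 329.6 days is already measured aboard the station.
Leg 3: 391.8 days is already measured aboard the station.
Total: 165.5 + 329.6 + 391.8 days.

τ = 887 days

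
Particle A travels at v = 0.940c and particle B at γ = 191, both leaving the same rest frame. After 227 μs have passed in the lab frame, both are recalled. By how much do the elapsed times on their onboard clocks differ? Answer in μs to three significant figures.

A: γ = 1/√(1 − 0.940²) = 1/√0.1164 = 2.931; τ_A = 227/2.931 = 77.45 μs.
B: γ = 191; τ_B = 227/191.0 = 1.188 μs.

|τ_A − τ_B| = 76.3 μs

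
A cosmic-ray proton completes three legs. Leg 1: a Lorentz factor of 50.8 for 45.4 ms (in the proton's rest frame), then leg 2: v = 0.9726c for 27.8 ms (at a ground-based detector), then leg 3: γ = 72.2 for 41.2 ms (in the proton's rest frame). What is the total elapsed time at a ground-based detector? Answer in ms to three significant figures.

Δt = 5310 ms

Leg 1: γ = 50.8; Δt_1 = 50.80 × 45.4 = 2306 ms.
Leg 2: 27.8 ms is already measured at a ground-based detector.
Leg 3: γ = 72.2; Δt_3 = 72.20 × 41.2 = 2975 ms.
Total: 2306 + 27.80 + 2975 ms.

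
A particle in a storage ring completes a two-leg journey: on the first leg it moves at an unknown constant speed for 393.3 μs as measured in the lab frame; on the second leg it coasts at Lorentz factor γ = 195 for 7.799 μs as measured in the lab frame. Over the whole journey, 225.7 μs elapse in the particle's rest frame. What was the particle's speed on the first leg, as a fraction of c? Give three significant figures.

β = 0.819

Leg 1: speed unknown; τ_1 = 393.3/γ_1.
Leg 2: γ = 195; τ_2 = 7.799/195.0 = 0.03999 μs.
Total proper time: τ_1 + 0.03999 = 225.7, so τ_1 = 225.7 − 0.03999 = 225.7 μs.
γ_1 = 393.3/225.7 = 1.743; β = √(1 − 1/γ²) = √0.6708.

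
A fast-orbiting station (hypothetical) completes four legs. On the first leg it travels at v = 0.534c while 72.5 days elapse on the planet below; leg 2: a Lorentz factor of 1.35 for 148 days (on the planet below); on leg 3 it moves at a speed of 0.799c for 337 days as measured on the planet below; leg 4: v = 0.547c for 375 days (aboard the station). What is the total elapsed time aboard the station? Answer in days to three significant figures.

Leg 1: γ = 1/√(1 − 0.534²) = 1/√0.7148 = 1.183; τ_1 = 72.5/1.183 = 61.30 days.
Leg 2: γ = 1.35; τ_2 = 148/1.350 = 109.6 days.
Leg 3: γ = 1/√(1 − 0.799²) = 1/√0.3616 = 1.663; τ_3 = 337/1.663 = 202.6 days.
Leg 4: 375 days is already measured aboard the station.
Total: 61.30 + 109.6 + 202.6 + 375.0 days.

τ = 749 days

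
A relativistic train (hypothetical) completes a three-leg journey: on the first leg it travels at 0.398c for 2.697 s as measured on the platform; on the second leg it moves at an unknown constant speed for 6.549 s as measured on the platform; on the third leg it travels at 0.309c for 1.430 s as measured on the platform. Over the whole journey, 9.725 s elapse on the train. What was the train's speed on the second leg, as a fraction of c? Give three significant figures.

β = 0.437

Leg 1: γ = 1/√(1 − 0.398²) = 1/√0.8416 = 1.090; τ_1 = 2.697/1.090 = 2.474 s.
Leg 2: speed unknown; τ_2 = 6.549/γ_2.
Leg 3: γ = 1/√(1 − 0.309²) = 1/√0.9045 = 1.051; τ_3 = 1.430/1.051 = 1.360 s.
Total proper time: 2.474 + τ_2 + 1.360 = 9.725, so τ_2 = 9.725 − 3.834 = 5.891 s.
γ_2 = 6.549/5.891 = 1.112; β = √(1 − 1/γ²) = √0.1909.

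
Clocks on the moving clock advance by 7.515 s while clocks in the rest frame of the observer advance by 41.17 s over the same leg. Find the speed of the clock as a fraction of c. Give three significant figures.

The proper time is measured on the moving clock (both events occur at the clock's location); Δt is measured in the rest frame of the observer. γ = Δt/τ = 41.17/7.515 = 5.478.
β = √(1 − 1/γ²) = √(1 − 0.03332) = √0.9667

v = 0.983c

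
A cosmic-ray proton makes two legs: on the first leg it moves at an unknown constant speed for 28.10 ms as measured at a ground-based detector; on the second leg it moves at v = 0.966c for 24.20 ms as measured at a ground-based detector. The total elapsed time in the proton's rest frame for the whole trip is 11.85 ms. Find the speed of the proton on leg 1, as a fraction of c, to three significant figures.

β = 0.980

Leg 1: speed unknown; τ_1 = 28.10/γ_1.
Leg 2: γ = 1/√(1 − 0.966²) = 1/√0.06684 = 3.868; τ_2 = 24.20/3.868 = 6.257 ms.
Total proper time: τ_1 + 6.257 = 11.85, so τ_1 = 11.85 − 6.257 = 5.593 ms.
γ_1 = 28.10/5.593 = 5.024; β = √(1 − 1/γ²) = √0.9604.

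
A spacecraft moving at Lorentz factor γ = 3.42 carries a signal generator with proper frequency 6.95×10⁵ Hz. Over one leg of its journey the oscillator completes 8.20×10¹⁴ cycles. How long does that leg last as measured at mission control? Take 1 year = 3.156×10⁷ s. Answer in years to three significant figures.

Δt = 128 years

γ = 3.42
Proper time for N cycles: τ = N/f = 8.20×10¹⁴/(6.95×10⁵) = 1.180×10⁹ s = 37.38 years.
Lab-frame duration Δt = γτ = 3.420 × 37.38 = 127.9 years.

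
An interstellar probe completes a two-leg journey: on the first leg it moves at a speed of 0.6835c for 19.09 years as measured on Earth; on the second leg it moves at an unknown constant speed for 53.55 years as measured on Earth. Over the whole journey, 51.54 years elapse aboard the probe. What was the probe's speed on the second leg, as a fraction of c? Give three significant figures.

β = 0.712

Leg 1: γ = 1/√(1 − 0.6835²) = 1/√0.5328 = 1.370; τ_1 = 19.09/1.370 = 13.93 years.
Leg 2: speed unknown; τ_2 = 53.55/γ_2.
Total proper time: 13.93 + τ_2 = 51.54, so τ_2 = 51.54 − 13.93 = 37.61 years.
γ_2 = 53.55/37.61 = 1.424; β = √(1 − 1/γ²) = √0.5069.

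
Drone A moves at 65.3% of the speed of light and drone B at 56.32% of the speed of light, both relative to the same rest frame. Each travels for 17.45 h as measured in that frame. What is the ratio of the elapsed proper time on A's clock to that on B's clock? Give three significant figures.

τ_A/τ_B = 0.917

A: β = 0.653; γ = 1/√(1 − 0.653²) = 1/√0.5736 = 1.320. B: β = 0.5632; γ = 1/√(1 − 0.5632²) = 1/√0.6828 = 1.210.
τ_A/τ_B = γ_B/γ_A = 1.210/1.320 = 0.9165, so τ_A/τ_B = 0.9165.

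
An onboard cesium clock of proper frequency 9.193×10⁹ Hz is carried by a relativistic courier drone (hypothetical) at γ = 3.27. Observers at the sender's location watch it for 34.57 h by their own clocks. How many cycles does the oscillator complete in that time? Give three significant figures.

N = 3.50×10¹⁴

γ = 3.27
During 34.57 h of lab time, the oscillator's proper time advances by τ = Δt/γ = 34.57/3.270 = 10.57 h = 3.806×10⁴ s.
N = f × τ = 9.193×10⁹ × 3.806×10⁴ = 3.499×10¹⁴.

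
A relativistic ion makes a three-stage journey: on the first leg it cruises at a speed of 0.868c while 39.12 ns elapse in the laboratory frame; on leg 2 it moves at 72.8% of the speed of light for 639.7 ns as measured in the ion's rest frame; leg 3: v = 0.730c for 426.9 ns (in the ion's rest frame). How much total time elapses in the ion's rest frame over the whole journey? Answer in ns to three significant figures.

τ = 1090 ns

Leg 1: γ = 1/√(1 − 0.868²) = 1/√0.2466 = 2.014; τ_1 = 39.12/2.014 = 19.43 ns.
Leg 2: 639.7 ns is already measured in the ion's rest frame.
Leg 3: 426.9 ns is already measured in the ion's rest frame.
Total: 19.43 + 639.7 + 426.9 ns.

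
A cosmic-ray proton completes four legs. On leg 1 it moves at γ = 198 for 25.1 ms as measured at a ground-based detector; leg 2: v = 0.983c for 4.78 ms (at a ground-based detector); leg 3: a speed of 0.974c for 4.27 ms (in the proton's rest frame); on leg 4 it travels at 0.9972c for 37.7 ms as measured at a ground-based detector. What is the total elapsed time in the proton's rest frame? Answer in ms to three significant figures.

Leg 1: γ = 198; τ_1 = 25.1/198.0 = 0.1268 ms.
Leg 2: γ = 1/√(1 − 0.983²) = 1/√0.03371 = 5.446; τ_2 = 4.78/5.446 = 0.8776 ms.
Leg 3: 4.27 ms is already measured in the proton's rest frame.
Leg 4: γ = 1/√(1 − 0.9972²) = 1/√0.005592 = 13.37; τ_4 = 37.7/13.37 = 2.819 ms.
Total: 0.1268 + 0.8776 + 4.270 + 2.819 ms.

τ = 8.09 ms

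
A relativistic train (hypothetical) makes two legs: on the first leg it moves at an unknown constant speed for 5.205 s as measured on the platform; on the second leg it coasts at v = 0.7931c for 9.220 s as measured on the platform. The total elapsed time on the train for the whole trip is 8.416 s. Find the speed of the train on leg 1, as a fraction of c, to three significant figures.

β = 0.843

Leg 1: speed unknown; τ_1 = 5.205/γ_1.
Leg 2: γ = 1/√(1 − 0.7931²) = 1/√0.3710 = 1.642; τ_2 = 9.220/1.642 = 5.616 s.
Total proper time: τ_1 + 5.616 = 8.416, so τ_1 = 8.416 − 5.616 = 2.800 s.
γ_1 = 5.205/2.800 = 1.859; β = √(1 − 1/γ²) = √0.7106.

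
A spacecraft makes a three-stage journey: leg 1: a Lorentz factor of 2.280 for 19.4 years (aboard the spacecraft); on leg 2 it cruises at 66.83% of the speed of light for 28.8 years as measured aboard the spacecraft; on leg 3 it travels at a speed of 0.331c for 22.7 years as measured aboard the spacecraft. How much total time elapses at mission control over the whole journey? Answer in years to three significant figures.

Δt = 107 years

Leg 1: γ = 2.280; Δt_1 = 2.280 × 19.4 = 44.23 years.
Leg 2: β = 0.6683; γ = 1/√(1 − 0.6683²) = 1/√0.5534 = 1.344; Δt_2 = 1.344 × 28.8 = 38.72 years.
Leg 3: γ = 1/√(1 − 0.331²) = 1/√0.8904 = 1.060; Δt_3 = 1.060 × 22.7 = 24.06 years.
Total: 44.23 + 38.72 + 24.06 years.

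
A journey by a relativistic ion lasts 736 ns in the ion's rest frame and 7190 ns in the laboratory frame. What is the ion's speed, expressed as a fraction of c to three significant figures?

β = 0.995

The proper time is measured in the ion's rest frame (both events occur at the ion's location); Δt is measured in the laboratory frame. γ = Δt/τ = 7190/736 = 9.769.
β = √(1 − 1/γ²) = √(1 − 0.01048) = √0.9895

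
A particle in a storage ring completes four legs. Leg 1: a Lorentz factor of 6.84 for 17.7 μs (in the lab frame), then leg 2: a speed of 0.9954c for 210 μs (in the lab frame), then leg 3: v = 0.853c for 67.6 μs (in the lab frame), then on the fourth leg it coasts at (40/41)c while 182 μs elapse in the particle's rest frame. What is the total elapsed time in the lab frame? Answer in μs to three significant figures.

Leg 1: 17.7 μs is already measured in the lab frame.
Leg 2: 210 μs is already measured in the lab frame.
Leg 3: 67.6 μs is already measured in the lab frame.
Leg 4: γ = 1/√(1 − (40/41)²) = 41/9 ≈ 4.556; Δt_4 = 4.556 × 182 = 829.1 μs.
Total: 17.70 + 210.0 + 67.60 + 829.1 μs.

Δt = 1120 μs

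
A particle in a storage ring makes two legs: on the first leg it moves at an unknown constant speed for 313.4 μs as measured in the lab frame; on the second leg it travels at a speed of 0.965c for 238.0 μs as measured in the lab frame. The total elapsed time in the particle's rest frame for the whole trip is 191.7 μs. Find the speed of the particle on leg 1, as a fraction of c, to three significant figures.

Leg 1: speed unknown; τ_1 = 313.4/γ_1.
Leg 2: γ = 1/√(1 − 0.965²) = 1/√0.06878 = 3.813; τ_2 = 238.0/3.813 = 62.42 μs.
Total proper time: τ_1 + 62.42 = 191.7, so τ_1 = 191.7 − 62.42 = 129.3 μs.
γ_1 = 313.4/129.3 = 2.424; β = √(1 − 1/γ²) = √0.8298.

β = 0.911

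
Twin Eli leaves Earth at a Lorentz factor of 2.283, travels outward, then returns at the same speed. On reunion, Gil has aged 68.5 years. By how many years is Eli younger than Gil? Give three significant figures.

Δt − τ = 38.5 years

γ = 2.283
Eli's elapsed proper time: τ = 68.5/2.283 = 30.00 years.
Age gap = Δt − τ = 68.5 − 30.00 years.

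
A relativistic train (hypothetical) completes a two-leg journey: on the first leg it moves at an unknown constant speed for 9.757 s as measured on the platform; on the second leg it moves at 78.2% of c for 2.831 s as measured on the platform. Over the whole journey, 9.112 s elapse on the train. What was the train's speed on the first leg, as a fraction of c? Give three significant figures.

Leg 1: speed unknown; τ_1 = 9.757/γ_1.
Leg 2: β = 0.782; γ = 1/√(1 − 0.782²) = 1/√0.3885 = 1.604; τ_2 = 2.831/1.604 = 1.765 s.
Total proper time: τ_1 + 1.765 = 9.112, so τ_1 = 9.112 − 1.765 = 7.347 s.
γ_1 = 9.757/7.347 = 1.328; β = √(1 − 1/γ²) = √0.4329.

β = 0.658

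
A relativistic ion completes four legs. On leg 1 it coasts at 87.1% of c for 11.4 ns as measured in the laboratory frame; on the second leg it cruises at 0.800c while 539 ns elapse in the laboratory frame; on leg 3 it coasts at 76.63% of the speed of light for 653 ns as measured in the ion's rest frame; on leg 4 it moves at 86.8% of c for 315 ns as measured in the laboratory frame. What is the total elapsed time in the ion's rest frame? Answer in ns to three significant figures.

Leg 1: β = 0.871; γ = 1/√(1 − 0.871²) = 1/√0.2414 = 2.035; τ_1 = 11.4/2.035 = 5.601 ns.
Leg 2: γ = 1/√(1 − 0.800²) = 5/3 ≈ 1.667; τ_2 = 539/1.667 = 323.4 ns.
Leg 3: 653 ns is already measured in the ion's rest frame.
Leg 4: β = 0.868; γ = 1/√(1 − 0.868²) = 1/√0.2466 = 2.014; τ_4 = 315/2.014 = 156.4 ns.
Total: 5.601 + 323.4 + 653.0 + 156.4 ns.

τ = 1140 ns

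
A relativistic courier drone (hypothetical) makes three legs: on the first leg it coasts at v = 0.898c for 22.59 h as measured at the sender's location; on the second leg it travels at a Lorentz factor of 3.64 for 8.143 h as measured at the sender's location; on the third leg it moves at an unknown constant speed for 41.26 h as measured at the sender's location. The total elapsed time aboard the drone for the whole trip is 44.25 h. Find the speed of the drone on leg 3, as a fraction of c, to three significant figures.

β = 0.629

Leg 1: γ = 1/√(1 − 0.898²) = 1/√0.1936 = 2.273; τ_1 = 22.59/2.273 = 9.939 h.
Leg 2: γ = 3.64; τ_2 = 8.143/3.640 = 2.237 h.
Leg 3: speed unknown; τ_3 = 41.26/γ_3.
Total proper time: 9.939 + 2.237 + τ_3 = 44.25, so τ_3 = 44.25 − 12.18 = 32.07 h.
γ_3 = 41.26/32.07 = 1.286; β = √(1 − 1/γ²) = √0.3957.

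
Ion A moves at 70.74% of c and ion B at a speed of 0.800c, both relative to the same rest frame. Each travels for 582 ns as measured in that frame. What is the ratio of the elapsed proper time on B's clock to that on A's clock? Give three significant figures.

A: β = 0.7074; γ = 1/√(1 − 0.7074²) = 1/√0.4996 = 1.415. B: γ = 1/√(1 − 0.800²) = 1/√0.3600 = 1.667.
τ_A/τ_B = γ_B/γ_A = 1.667/1.415 = 1.178, so τ_B/τ_A = 0.8489.

τ_B/τ_A = 0.849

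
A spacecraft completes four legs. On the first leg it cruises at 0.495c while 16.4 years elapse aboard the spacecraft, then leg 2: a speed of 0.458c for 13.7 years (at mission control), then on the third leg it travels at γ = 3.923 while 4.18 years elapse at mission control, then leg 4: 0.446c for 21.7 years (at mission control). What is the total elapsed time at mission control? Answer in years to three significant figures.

Δt = 58.5 years

Leg 1: γ = 1/√(1 − 0.495²) = 1/√0.7550 = 1.151; Δt_1 = 1.151 × 16.4 = 18.87 years.
Leg 2: 13.7 years is already measured at mission control.
Leg 3: 4.18 years is already measured at mission control.
Leg 4: 21.7 years is already measured at mission control.
Total: 18.87 + 13.70 + 4.180 + 21.70 years.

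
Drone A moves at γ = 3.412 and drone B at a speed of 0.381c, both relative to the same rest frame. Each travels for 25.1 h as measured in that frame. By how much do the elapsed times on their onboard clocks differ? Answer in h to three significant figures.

A: γ = 3.412; τ_A = 25.1/3.412 = 7.356 h.
B: γ = 1/√(1 − 0.381²) = 1/√0.8548 = 1.082; τ_B = 25.1/1.082 = 23.21 h.

|τ_A − τ_B| = 15.9 h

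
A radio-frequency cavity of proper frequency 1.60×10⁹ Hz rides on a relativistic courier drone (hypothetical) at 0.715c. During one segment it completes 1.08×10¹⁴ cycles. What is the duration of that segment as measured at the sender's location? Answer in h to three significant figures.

Δt = 26.8 h

γ = 1/√(1 − 0.715²) = 1/√0.4888 = 1.430
Proper time for N cycles: τ = N/f = 1.08×10¹⁴/(1.60×10⁹) = 6.750×10⁴ s = 18.75 h.
Lab-frame duration Δt = γτ = 1.430 × 18.75 = 26.82 h.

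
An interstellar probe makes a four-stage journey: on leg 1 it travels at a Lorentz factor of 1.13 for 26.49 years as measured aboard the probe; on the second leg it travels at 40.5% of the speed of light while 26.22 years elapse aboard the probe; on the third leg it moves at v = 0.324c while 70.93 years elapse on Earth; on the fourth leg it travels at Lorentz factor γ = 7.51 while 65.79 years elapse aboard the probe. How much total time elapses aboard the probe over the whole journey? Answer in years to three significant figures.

Leg 1: 26.49 years is already measured aboard the probe.
Leg 2: 26.22 years is already measured aboard the probe.
Leg 3: γ = 1/√(1 − 0.324²) = 1/√0.8950 = 1.057; τ_3 = 70.93/1.057 = 67.10 years.
Leg 4: 65.79 years is already measured aboard the probe.
Total: 26.49 + 26.22 + 67.10 + 65.79 years.

τ = 186 years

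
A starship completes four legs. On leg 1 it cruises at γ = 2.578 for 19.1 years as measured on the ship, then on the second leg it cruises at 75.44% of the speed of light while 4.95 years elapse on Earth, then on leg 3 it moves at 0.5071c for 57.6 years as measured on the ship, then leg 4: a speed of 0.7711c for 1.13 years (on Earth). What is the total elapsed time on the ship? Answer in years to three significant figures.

τ = 80.7 years

Leg 1: 19.1 years is already measured on the ship.
Leg 2: β = 0.7544; γ = 1/√(1 − 0.7544²) = 1/√0.4309 = 1.523; τ_2 = 4.95/1.523 = 3.249 years.
Leg 3: 57.6 years is already measured on the ship.
Leg 4: γ = 1/√(1 − 0.7711²) = 1/√0.4054 = 1.571; τ_4 = 1.13/1.571 = 0.7195 years.
Total: 19.10 + 3.249 + 57.60 + 0.7195 years.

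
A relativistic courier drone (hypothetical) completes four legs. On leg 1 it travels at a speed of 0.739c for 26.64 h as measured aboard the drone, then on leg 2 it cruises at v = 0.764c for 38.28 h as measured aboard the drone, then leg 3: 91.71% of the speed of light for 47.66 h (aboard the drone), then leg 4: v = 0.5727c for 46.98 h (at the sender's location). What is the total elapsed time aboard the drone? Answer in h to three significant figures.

Leg 1: 26.64 h is already measured aboard the drone.
Leg 2: 38.28 h is already measured aboard the drone.
Leg 3: 47.66 h is already measured aboard the drone.
Leg 4: γ = 1/√(1 − 0.5727²) = 1/√0.6720 = 1.220; τ_4 = 46.98/1.220 = 38.51 h.
Total: 26.64 + 38.28 + 47.66 + 38.51 h.

τ = 151 h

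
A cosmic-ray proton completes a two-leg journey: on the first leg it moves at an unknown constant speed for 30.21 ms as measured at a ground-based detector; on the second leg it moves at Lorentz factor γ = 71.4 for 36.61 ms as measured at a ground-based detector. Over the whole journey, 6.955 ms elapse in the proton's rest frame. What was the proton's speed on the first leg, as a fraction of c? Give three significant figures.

β = 0.977

Leg 1: speed unknown; τ_1 = 30.21/γ_1.
Leg 2: γ = 71.4; τ_2 = 36.61/71.40 = 0.5127 ms.
Total proper time: τ_1 + 0.5127 = 6.955, so τ_1 = 6.955 − 0.5127 = 6.442 ms.
γ_1 = 30.21/6.442 = 4.689; β = √(1 − 1/γ²) = √0.9545.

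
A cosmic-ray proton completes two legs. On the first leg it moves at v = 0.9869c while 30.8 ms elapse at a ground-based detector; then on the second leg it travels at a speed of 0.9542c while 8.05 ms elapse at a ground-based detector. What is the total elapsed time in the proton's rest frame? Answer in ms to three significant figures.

τ = 7.38 ms

Leg 1: γ = 1/√(1 − 0.9869²) = 1/√0.02603 = 6.198; τ_1 = 30.8/6.198 = 4.969 ms.
Leg 2: γ = 1/√(1 − 0.9542²) = 1/√0.08950 = 3.343; τ_2 = 8.05/3.343 = 2.408 ms.
Total: 4.969 + 2.408 ms.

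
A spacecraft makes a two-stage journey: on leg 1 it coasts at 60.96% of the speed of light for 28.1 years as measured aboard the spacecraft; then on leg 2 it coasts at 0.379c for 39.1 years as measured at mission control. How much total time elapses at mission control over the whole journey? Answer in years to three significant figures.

Leg 1: β = 0.6096; γ = 1/√(1 − 0.6096²) = 1/√0.6284 = 1.261; Δt_1 = 1.261 × 28.1 = 35.45 years.
Leg 2: 39.1 years is already measured at mission control.
Total: 35.45 + 39.10 years.

Δt = 74.5 years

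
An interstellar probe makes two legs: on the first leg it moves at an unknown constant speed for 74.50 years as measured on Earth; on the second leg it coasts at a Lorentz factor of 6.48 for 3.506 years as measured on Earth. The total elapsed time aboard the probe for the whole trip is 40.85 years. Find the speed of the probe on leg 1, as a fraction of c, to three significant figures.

Leg 1: speed unknown; τ_1 = 74.50/γ_1.
Leg 2: γ = 6.48; τ_2 = 3.506/6.480 = 0.5410 years.
Total proper time: τ_1 + 0.5410 = 40.85, so τ_1 = 40.85 − 0.5410 = 40.31 years.
γ_1 = 74.50/40.31 = 1.848; β = √(1 − 1/γ²) = √0.7073.

β = 0.841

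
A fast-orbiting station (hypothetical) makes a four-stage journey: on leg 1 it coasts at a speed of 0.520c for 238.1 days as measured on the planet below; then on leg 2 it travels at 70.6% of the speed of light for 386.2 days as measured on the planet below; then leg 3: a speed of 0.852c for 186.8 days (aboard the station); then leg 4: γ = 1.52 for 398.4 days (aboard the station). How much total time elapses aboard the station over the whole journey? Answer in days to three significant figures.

Leg 1: γ = 1/√(1 − 0.520²) = 1/√0.7296 = 1.171; τ_1 = 238.1/1.171 = 203.4 days.
Leg 2: β = 0.706; γ = 1/√(1 − 0.706²) = 1/√0.5016 = 1.412; τ_2 = 386.2/1.412 = 273.5 days.
Leg 3: 186.8 days is already measured aboard the station.
Leg 4: 398.4 days is already measured aboard the station.
Total: 203.4 + 273.5 + 186.8 + 398.4 days.

τ = 1060 days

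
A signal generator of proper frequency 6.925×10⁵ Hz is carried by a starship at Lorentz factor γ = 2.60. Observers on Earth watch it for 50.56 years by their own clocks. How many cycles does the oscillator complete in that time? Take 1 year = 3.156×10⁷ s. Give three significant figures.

γ = 2.60
During 50.56 years of lab time, the oscillator's proper time advances by τ = Δt/γ = 50.56/2.600 = 19.45 years = 6.137×10⁸ s.
N = f × τ = 6.925×10⁵ × 6.137×10⁸ = 4.250×10¹⁴.

N = 4.25×10¹⁴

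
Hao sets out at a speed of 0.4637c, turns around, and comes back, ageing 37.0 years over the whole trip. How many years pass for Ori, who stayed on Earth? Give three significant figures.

Δt = 41.8 years

γ = 1/√(1 − 0.4637²) = 1/√0.7850 = 1.129
Earth-frame duration is the dilated interval: Δt = γτ = 1.129 × 37.0 years.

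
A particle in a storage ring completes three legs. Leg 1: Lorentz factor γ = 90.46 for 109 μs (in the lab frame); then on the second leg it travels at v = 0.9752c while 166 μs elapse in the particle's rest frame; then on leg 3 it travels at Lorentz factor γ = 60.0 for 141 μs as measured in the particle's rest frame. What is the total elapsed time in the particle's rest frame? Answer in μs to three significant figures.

Leg 1: γ = 90.46; τ_1 = 109/90.46 = 1.205 μs.
Leg 2: 166 μs is already measured in the particle's rest frame.
Leg 3: 141 μs is already measured in the particle's rest frame.
Total: 1.205 + 166.0 + 141.0 μs.

τ = 308 μs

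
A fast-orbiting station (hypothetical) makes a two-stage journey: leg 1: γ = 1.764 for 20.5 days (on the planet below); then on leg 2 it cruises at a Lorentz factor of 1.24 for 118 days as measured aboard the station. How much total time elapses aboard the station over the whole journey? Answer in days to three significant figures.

τ = 130 days

Leg 1: γ = 1.764; τ_1 = 20.5/1.764 = 11.62 days.
Leg 2: 118 days is already measured aboard the station.
Total: 11.62 + 118.0 days.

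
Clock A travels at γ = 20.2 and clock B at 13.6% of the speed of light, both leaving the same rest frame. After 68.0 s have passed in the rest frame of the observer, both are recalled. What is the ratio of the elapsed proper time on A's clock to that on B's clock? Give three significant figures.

A: γ = 20.2. B: β = 0.136; γ = 1/√(1 − 0.136²) = 1/√0.9815 = 1.009.
τ_A/τ_B = γ_B/γ_A = 1.009/20.20 = 0.04997, so τ_A/τ_B = 0.04997.

τ_A/τ_B = 0.0500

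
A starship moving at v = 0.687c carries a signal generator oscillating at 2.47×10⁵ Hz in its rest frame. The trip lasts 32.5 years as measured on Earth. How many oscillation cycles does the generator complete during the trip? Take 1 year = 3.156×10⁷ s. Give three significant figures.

γ = 1/√(1 − 0.687²) = 1/√0.5280 = 1.376
The oscillator's own cycle count is N = f × τ where τ is the proper time on the ship. τ = Δt/γ = 32.5/1.376 = 23.62 years = 7.453×10⁸ s.
N = 2.47×10⁵ × 7.453×10⁸ = 1.841×10¹⁴.

N = 1.84×10¹⁴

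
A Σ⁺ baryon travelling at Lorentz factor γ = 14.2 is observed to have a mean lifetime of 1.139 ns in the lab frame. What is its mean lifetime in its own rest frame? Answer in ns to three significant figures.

γ = 14.2
The lab-frame lifetime is the dilated interval; the proper lifetime is τ₀ = Δt/γ = 1.139/14.20 ns.

τ₀ = 0.0802 ns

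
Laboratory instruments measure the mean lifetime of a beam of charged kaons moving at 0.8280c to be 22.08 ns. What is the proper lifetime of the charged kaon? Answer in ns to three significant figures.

γ = 1/√(1 − 0.8280²) = 1/√0.3144 = 1.783
The lab-frame lifetime is the dilated interval; the proper lifetime is τ₀ = Δt/γ = 22.08/1.783 ns.

τ₀ = 12.4 ns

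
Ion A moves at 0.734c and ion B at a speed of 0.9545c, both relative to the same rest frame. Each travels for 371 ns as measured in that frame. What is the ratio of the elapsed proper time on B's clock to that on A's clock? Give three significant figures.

τ_B/τ_A = 0.439

A: γ = 1/√(1 − 0.734²) = 1/√0.4612 = 1.472. B: γ = 1/√(1 − 0.9545²) = 1/√0.08893 = 3.353.
τ_A/τ_B = γ_B/γ_A = 3.353/1.472 = 2.277, so τ_B/τ_A = 0.4391.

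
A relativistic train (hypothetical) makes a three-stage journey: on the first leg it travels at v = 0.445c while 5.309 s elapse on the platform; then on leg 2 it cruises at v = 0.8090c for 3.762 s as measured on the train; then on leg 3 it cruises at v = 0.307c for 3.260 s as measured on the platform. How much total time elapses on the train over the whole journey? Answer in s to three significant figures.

τ = 11.6 s

Leg 1: γ = 1/√(1 − 0.445²) = 1/√0.8020 = 1.117; τ_1 = 5.309/1.117 = 4.754 s.
Leg 2: 3.762 s is already measured on the train.
Leg 3: γ = 1/√(1 − 0.307²) = 1/√0.9058 = 1.051; τ_3 = 3.260/1.051 = 3.103 s.
Total: 4.754 + 3.762 + 3.103 s.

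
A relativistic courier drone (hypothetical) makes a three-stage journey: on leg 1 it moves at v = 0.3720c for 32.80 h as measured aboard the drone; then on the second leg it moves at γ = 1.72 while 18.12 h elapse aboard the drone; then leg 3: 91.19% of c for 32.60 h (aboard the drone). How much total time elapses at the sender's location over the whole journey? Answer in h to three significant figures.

Δt = 146 h

Leg 1: γ = 1/√(1 − 0.3720²) = 1/√0.8616 = 1.077; Δt_1 = 1.077 × 32.80 = 35.34 h.
Leg 2: γ = 1.72; Δt_2 = 1.720 × 18.12 = 31.17 h.
Leg 3: β = 0.9119; γ = 1/√(1 − 0.9119²) = 1/√0.1684 = 2.437; Δt_3 = 2.437 × 32.60 = 79.43 h.
Total: 35.34 + 31.17 + 79.43 h.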